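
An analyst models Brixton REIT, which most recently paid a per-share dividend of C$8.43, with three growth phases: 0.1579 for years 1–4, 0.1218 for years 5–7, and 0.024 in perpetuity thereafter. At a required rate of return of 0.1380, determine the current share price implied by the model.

Three-stage DDM. Project D₁…D_7; terminal Gordon value at t=7 with g = 0.024; discount at r = 0.138.
D_1 = 9.7611
D_2 = 11.3024
D_3 = 13.0870
D_4 = 15.1535
D_5 = 16.9992
D_6 = 19.0696
D_7 = 21.3923
TV_7 = 21.9057/(0.138−0.024) = 192.1557
P₀ = Σ Dₜ/(1+r)ᵗ + TV_7/(1+r)^7 = 139.3039

C$139.30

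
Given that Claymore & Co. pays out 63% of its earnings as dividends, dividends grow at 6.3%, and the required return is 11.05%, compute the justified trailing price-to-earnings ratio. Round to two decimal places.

Justified trailing P/E = b(1+g)/(r−g) = 0.63×(1+0.063)/(0.1105−0.063) = 14.0987

14.10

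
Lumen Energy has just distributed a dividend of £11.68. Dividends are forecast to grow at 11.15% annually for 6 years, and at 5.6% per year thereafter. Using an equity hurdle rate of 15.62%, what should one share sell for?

Two-stage DDM. Project D₁…D_6 at 0.1115, terminal growth 0.056, discount at r = 0.1562.
D_1 = 12.9823
D_2 = 14.4298
D_3 = 16.0388
D_4 = 17.8271
D_5 = 19.8148
D_6 = 22.0242
Terminal value at t=6: TV = D_7/(r−g) = 23.2575/(0.1562−0.056) = 232.1111
P₀ = 12.9823/(1+0.1562)^1 + 14.4298/(1+0.1562)^2 + 16.0388/(1+0.1562)^3 + 17.8271/(1+0.1562)^4 + 19.8148/(1+0.1562)^5 + 22.0242/(1+0.1562)^6 + 232.1111/(1+0.1562)^6 = 158.3475

£158.35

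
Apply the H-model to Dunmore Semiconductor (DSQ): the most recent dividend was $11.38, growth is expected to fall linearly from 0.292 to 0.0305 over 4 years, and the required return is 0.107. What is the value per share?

H-model: P₀ = D₀[(1+g_L) + H(g_S−g_L)]/(r−g_L), with H = 4/2 = 2.
P₀ = 11.38 × [(1+0.0305) + 2×(0.292−0.0305)] / (0.107−0.0305)
   = 11.38 × 1.5535 / 0.0765 = 231.0958

$231.10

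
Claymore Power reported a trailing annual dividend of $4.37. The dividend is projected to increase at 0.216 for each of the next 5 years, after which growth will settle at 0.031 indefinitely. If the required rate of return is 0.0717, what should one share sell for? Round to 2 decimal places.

Two-stage DDM. Project D₁…D_5 at 0.216, terminal growth 0.031, discount at r = 0.0717.
D_1 = 5.3139
D_2 = 6.4617
D_3 = 7.8575
D_4 = 9.5547
D_5 = 11.6185
Terminal value at t=5: TV = D_6/(r−g) = 11.9787/(0.0717−0.031) = 294.3158
P₀ = 5.3139/(1+0.0717)^1 + 6.4617/(1+0.0717)^2 + 7.8575/(1+0.0717)^3 + 9.5547/(1+0.0717)^4 + 11.6185/(1+0.0717)^5 + 294.3158/(1+0.0717)^5 = 240.6134

$240.61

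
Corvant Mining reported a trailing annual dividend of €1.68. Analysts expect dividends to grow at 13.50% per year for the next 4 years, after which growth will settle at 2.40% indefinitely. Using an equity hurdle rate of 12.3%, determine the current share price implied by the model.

€25.03

Two-stage DDM. Project D₁…D_4 at 0.135, terminal growth 0.024, discount at r = 0.123.
D_1 = 1.9068
D_2 = 2.1642
D_3 = 2.4564
D_4 = 2.7880
Terminal value at t=4: TV = D_5/(r−g) = 2.8549/(0.123−0.024) = 28.8375
P₀ = 1.9068/(1+0.123)^1 + 2.1642/(1+0.123)^2 + 2.4564/(1+0.123)^3 + 2.7880/(1+0.123)^4 + 28.8375/(1+0.123)^4 = 25.0331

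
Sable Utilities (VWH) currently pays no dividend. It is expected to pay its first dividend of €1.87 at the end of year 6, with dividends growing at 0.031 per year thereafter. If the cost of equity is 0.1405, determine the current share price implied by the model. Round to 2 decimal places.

Deferred-dividend DDM. At t=5 the remaining stream is a growing perpetuity with first payment D_6 = 1.87.
V_5 = D_6/(r−g) = 1.87/(0.1405−0.031) = 17.0776
P₀ = V_5/(1+r)^5 = 17.0776/(1+0.1405)^5 = 8.8502

€8.85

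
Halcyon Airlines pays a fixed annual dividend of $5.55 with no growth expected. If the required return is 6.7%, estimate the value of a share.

Zero-growth DDM (perpetuity): P₀ = D/r = 5.55 / 0.067 = 82.8358

$82.84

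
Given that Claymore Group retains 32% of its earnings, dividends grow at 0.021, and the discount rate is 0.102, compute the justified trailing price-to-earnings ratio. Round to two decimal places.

8.57

Payout ratio b = 1 − 0.32 = 0.68.
Justified trailing P/E = b(1+g)/(r−g) = 0.68×(1+0.021)/(0.102−0.021) = 8.5714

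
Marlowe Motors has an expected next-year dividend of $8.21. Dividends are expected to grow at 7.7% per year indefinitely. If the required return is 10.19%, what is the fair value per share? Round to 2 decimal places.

Gordon growth model: P₀ = D₁/(r − g), with D₁ = 8.21 given directly.
P₀ = 8.2100 / (0.1019 − 0.077) = 8.2100 / 0.0249 = 329.7189

$329.72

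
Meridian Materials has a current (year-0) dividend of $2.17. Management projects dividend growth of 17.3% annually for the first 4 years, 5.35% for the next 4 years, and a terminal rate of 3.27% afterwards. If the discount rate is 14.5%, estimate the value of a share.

Three-stage DDM. Project D₁…D_8; terminal Gordon value at t=8 with g = 0.0327; discount at r = 0.145.
D_1 = 2.5454
D_2 = 2.9858
D_3 = 3.5023
D_4 = 4.1082
D_5 = 4.3280
D_6 = 4.5595
D_7 = 4.8035
D_8 = 5.0605
TV_8 = 5.2259/(0.145−0.0327) = 46.5355
P₀ = Σ Dₜ/(1+r)ᵗ + TV_8/(1+r)^8 = 32.7733

$32.77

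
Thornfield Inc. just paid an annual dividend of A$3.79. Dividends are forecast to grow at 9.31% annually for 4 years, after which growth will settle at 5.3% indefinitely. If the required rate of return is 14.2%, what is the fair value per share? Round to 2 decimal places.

A$51.25

Two-stage DDM. Project D₁…D_4 at 0.0931, terminal growth 0.053, discount at r = 0.142.
D_1 = 4.1428
D_2 = 4.5285
D_3 = 4.9502
D_4 = 5.4110
Terminal value at t=4: TV = D_5/(r−g) = 5.6978/(0.142−0.053) = 64.0202
P₀ = 4.1428/(1+0.142)^1 + 4.5285/(1+0.142)^2 + 4.9502/(1+0.142)^3 + 5.4110/(1+0.142)^4 + 64.0202/(1+0.142)^4 = 51.2454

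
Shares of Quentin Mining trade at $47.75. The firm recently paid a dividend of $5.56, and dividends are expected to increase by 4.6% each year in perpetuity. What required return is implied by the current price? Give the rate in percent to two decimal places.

16.78%

Rearranging the constant-growth DDM: r = D₁/P₀ + g.
D₁ = 5.56 × (1 + 0.046) = 5.8158.
r = 5.8158 / 47.75 + 0.046 = 0.12180 + 0.046 = 0.16780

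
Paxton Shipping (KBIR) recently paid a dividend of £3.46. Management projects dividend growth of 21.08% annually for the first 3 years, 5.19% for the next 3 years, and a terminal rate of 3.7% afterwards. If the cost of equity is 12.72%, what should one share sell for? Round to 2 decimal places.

Three-stage DDM. Project D₁…D_6; terminal Gordon value at t=6 with g = 0.037; discount at r = 0.1272.
D_1 = 4.1894
D_2 = 5.0725
D_3 = 6.1418
D_4 = 6.4605
D_5 = 6.7958
D_6 = 7.1485
TV_6 = 7.4130/(0.1272−0.037) = 82.1843
P₀ = Σ Dₜ/(1+r)ᵗ + TV_6/(1+r)^6 = 63.2854

£63.29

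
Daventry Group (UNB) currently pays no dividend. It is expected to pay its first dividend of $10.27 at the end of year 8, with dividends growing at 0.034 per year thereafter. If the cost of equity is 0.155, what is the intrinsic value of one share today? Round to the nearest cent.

$30.95

Deferred-dividend DDM. At t=7 the remaining stream is a growing perpetuity with first payment D_8 = 10.27.
V_7 = D_8/(r−g) = 10.27/(0.155−0.034) = 84.8760
P₀ = V_7/(1+r)^7 = 84.8760/(1+0.155)^7 = 30.9536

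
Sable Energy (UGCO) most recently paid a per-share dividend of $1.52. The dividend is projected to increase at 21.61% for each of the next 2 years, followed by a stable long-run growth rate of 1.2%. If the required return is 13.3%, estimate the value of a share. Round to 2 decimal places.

Two-stage DDM. Project D₁…D_2 at 0.2161, terminal growth 0.012, discount at r = 0.133.
D_1 = 1.8485
D_2 = 2.2479
Terminal value at t=2: TV = D_3/(r−g) = 2.2749/(0.133−0.012) = 18.8008
P₀ = 1.8485/(1+0.133)^1 + 2.2479/(1+0.133)^2 + 18.8008/(1+0.133)^2 = 18.0286

$18.03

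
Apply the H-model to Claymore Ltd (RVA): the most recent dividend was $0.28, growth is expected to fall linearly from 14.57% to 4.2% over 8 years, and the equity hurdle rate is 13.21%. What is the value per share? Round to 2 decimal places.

H-model: P₀ = D₀[(1+g_L) + H(g_S−g_L)]/(r−g_L), with H = 8/2 = 4.
P₀ = 0.28 × [(1+0.042) + 4×(0.1457−0.042)] / (0.1321−0.042)
   = 0.28 × 1.4568 / 0.0901 = 4.5272

$4.53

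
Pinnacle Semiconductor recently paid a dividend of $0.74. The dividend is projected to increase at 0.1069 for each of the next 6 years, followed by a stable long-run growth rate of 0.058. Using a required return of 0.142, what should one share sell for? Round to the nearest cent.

$11.71

Two-stage DDM. Project D₁…D_6 at 0.1069, terminal growth 0.058, discount at r = 0.142.
D_1 = 0.8191
D_2 = 0.9067
D_3 = 1.0036
D_4 = 1.1109
D_5 = 1.2296
D_6 = 1.3611
Terminal value at t=6: TV = D_7/(r−g) = 1.4400/(0.142−0.058) = 17.1431
P₀ = 0.8191/(1+0.142)^1 + 0.9067/(1+0.142)^2 + 1.0036/(1+0.142)^3 + 1.1109/(1+0.142)^4 + 1.2296/(1+0.142)^5 + 1.3611/(1+0.142)^6 + 17.1431/(1+0.142)^6 = 11.7145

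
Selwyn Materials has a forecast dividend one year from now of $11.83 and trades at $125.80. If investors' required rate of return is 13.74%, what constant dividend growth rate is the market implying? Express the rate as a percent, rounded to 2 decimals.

4.34%

From P₀ = D₁/(r − g), the implied growth is g = r − D₁/P₀.
g = 0.1374 − 11.83/125.80 = 0.1374 − 0.09404 = 0.04336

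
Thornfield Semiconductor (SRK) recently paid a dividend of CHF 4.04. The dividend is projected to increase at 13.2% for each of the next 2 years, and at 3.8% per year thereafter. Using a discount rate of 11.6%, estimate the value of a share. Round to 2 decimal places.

CHF 63.57

Two-stage DDM. Project D₁…D_2 at 0.132, terminal growth 0.038, discount at r = 0.116.
D_1 = 4.5733
D_2 = 5.1770
Terminal value at t=2: TV = D_3/(r−g) = 5.3737/(0.116−0.038) = 68.8933
P₀ = 4.5733/(1+0.116)^1 + 5.1770/(1+0.116)^2 + 68.8933/(1+0.116)^2 = 63.5703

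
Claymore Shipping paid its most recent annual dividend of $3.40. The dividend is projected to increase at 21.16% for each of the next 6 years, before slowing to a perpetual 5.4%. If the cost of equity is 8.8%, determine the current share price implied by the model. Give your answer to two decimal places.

$231.25

Two-stage DDM. Project D₁…D_6 at 0.2116, terminal growth 0.054, discount at r = 0.088.
D_1 = 4.1194
D_2 = 4.9911
D_3 = 6.0472
D_4 = 7.3268
D_5 = 8.8772
D_6 = 10.7556
Terminal value at t=6: TV = D_7/(r−g) = 11.3364/(0.088−0.054) = 333.4235
P₀ = 4.1194/(1+0.088)^1 + 4.9911/(1+0.088)^2 + 6.0472/(1+0.088)^3 + 7.3268/(1+0.088)^4 + 8.8772/(1+0.088)^5 + 10.7556/(1+0.088)^6 + 333.4235/(1+0.088)^6 = 231.2462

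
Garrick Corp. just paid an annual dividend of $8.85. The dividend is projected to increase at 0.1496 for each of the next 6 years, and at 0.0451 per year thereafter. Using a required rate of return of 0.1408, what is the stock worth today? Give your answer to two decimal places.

Two-stage DDM. Project D₁…D_6 at 0.1496, terminal growth 0.0451, discount at r = 0.1408.
D_1 = 10.1740
D_2 = 11.6960
D_3 = 13.4457
D_4 = 15.4572
D_5 = 17.7696
D_6 = 20.4279
Terminal value at t=6: TV = D_7/(r−g) = 21.3492/(0.1408−0.0451) = 223.0847
P₀ = 10.1740/(1+0.1408)^1 + 11.6960/(1+0.1408)^2 + 13.4457/(1+0.1408)^3 + 15.4572/(1+0.1408)^4 + 17.7696/(1+0.1408)^5 + 20.4279/(1+0.1408)^6 + 223.0847/(1+0.1408)^6 = 155.7597

$155.76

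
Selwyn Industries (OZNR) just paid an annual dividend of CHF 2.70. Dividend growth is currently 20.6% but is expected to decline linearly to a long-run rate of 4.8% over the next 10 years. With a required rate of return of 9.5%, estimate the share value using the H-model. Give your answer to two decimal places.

H-model: P₀ = D₀[(1+g_L) + H(g_S−g_L)]/(r−g_L), with H = 10/2 = 5.
P₀ = 2.70 × [(1+0.048) + 5×(0.206−0.048)] / (0.095−0.048)
   = 2.70 × 1.8380 / 0.047 = 105.5872

CHF 105.59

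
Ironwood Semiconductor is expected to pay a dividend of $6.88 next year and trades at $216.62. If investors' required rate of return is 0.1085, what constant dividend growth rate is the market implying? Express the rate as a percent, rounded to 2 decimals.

7.67%

From P₀ = D₁/(r − g), the implied growth is g = r − D₁/P₀.
g = 0.1085 − 6.88/216.62 = 0.1085 − 0.03176 = 0.07674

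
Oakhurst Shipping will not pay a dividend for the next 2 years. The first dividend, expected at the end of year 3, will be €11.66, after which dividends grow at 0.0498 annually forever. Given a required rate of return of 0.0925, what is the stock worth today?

€228.79

Deferred-dividend DDM. At t=2 the remaining stream is a growing perpetuity with first payment D_3 = 11.66.
V_2 = D_3/(r−g) = 11.66/(0.0925−0.0498) = 273.0679
P₀ = V_2/(1+r)^2 = 273.0679/(1+0.0925)^2 = 228.7851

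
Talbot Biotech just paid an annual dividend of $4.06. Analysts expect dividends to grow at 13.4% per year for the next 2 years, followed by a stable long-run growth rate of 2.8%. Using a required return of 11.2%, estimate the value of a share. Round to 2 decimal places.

Two-stage DDM. Project D₁…D_2 at 0.134, terminal growth 0.028, discount at r = 0.112.
D_1 = 4.6040
D_2 = 5.2210
Terminal value at t=2: TV = D_3/(r−g) = 5.3672/(0.112−0.028) = 63.8949
P₀ = 4.6040/(1+0.112)^1 + 5.2210/(1+0.112)^2 + 63.8949/(1+0.112)^2 = 60.0347

$60.03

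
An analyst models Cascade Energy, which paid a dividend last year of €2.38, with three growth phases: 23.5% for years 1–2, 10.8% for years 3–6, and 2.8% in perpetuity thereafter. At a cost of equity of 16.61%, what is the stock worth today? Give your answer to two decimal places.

€30.80

Three-stage DDM. Project D₁…D_6; terminal Gordon value at t=6 with g = 0.028; discount at r = 0.1661.
D_1 = 2.9393
D_2 = 3.6300
D_3 = 4.0221
D_4 = 4.4565
D_5 = 4.9378
D_6 = 5.4710
TV_6 = 5.6242/(0.1661−0.028) = 40.7258
P₀ = Σ Dₜ/(1+r)ᵗ + TV_6/(1+r)^6 = 30.8007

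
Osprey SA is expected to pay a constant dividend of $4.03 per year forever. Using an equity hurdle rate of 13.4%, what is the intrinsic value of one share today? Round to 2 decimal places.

$30.07

Zero-growth DDM (perpetuity): P₀ = D/r = 4.03 / 0.134 = 30.0746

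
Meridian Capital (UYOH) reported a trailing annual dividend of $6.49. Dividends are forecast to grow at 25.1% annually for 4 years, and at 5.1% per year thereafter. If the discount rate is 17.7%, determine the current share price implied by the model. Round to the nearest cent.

Two-stage DDM. Project D₁…D_4 at 0.251, terminal growth 0.051, discount at r = 0.177.
D_1 = 8.1190
D_2 = 10.1569
D_3 = 12.7062
D_4 = 15.8955
Terminal value at t=4: TV = D_5/(r−g) = 16.7062/(0.177−0.051) = 132.5886
P₀ = 8.1190/(1+0.177)^1 + 10.1569/(1+0.177)^2 + 12.7062/(1+0.177)^3 + 15.8955/(1+0.177)^4 + 132.5886/(1+0.177)^4 = 99.3927

$99.39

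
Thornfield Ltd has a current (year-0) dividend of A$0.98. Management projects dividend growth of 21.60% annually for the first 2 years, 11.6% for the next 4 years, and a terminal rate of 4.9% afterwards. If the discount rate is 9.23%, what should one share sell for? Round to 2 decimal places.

A$39.49

Three-stage DDM. Project D₁…D_6; terminal Gordon value at t=6 with g = 0.049; discount at r = 0.0923.
D_1 = 1.1917
D_2 = 1.4491
D_3 = 1.6172
D_4 = 1.8048
D_5 = 2.0141
D_6 = 2.2478
TV_6 = 2.3579/(0.0923−0.049) = 54.4550
P₀ = Σ Dₜ/(1+r)ᵗ + TV_6/(1+r)^6 = 39.4946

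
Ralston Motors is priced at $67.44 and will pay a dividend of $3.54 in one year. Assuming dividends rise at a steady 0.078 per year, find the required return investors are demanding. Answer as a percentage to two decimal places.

Rearranging the constant-growth DDM: r = D₁/P₀ + g.
r = 3.5400 / 67.44 + 0.078 = 0.05249 + 0.078 = 0.13049

13.05%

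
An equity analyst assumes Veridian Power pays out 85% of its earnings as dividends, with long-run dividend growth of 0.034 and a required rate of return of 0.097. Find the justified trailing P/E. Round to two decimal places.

13.95

Justified trailing P/E = b(1+g)/(r−g) = 0.85×(1+0.034)/(0.097−0.034) = 13.9508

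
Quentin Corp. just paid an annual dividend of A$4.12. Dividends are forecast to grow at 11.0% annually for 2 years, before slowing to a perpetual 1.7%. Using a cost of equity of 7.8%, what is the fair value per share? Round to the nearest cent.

A$81.44

Two-stage DDM. Project D₁…D_2 at 0.11, terminal growth 0.017, discount at r = 0.078.
D_1 = 4.5732
D_2 = 5.0763
Terminal value at t=2: TV = D_3/(r−g) = 5.1625/(0.078−0.017) = 84.6319
P₀ = 4.5732/(1+0.078)^1 + 5.0763/(1+0.078)^2 + 84.6319/(1+0.078)^2 = 81.4383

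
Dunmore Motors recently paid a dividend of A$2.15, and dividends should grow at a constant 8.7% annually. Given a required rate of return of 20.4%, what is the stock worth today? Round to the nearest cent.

A$19.97

Gordon growth model: P₀ = D₁/(r − g). D₁ = 2.15 × (1 + 0.087) = 2.3370.
P₀ = 2.3370 / (0.204 − 0.087) = 2.3370 / 0.117 = 19.9748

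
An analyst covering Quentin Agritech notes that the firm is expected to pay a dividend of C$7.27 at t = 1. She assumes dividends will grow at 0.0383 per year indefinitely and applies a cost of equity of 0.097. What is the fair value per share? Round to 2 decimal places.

C$123.85

Gordon growth model: P₀ = D₁/(r − g), with D₁ = 7.27 given directly.
P₀ = 7.2700 / (0.097 − 0.0383) = 7.2700 / 0.0587 = 123.8501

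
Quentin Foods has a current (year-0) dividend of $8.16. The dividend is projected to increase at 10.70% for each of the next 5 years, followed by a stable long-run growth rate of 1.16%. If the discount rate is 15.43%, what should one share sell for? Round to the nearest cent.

Two-stage DDM. Project D₁…D_5 at 0.107, terminal growth 0.0116, discount at r = 0.1543.
D_1 = 9.0331
D_2 = 9.9997
D_3 = 11.0696
D_4 = 12.2541
D_5 = 13.5653
Terminal value at t=5: TV = D_6/(r−g) = 13.7226/(0.1543−0.0116) = 96.1641
P₀ = 9.0331/(1+0.1543)^1 + 9.9997/(1+0.1543)^2 + 11.0696/(1+0.1543)^3 + 12.2541/(1+0.1543)^4 + 13.5653/(1+0.1543)^5 + 96.1641/(1+0.1543)^5 = 82.9768

$82.98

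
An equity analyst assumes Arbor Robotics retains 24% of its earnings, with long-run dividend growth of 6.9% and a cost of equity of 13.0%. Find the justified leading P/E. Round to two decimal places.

12.46

Payout ratio b = 1 − 0.24 = 0.76.
Justified leading P/E = b/(r−g) = 0.76/(0.13−0.069) = 12.4590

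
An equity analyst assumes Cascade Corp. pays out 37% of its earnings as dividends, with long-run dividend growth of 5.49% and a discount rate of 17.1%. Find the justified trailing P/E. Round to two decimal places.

3.36

Justified trailing P/E = b(1+g)/(r−g) = 0.37×(1+0.0549)/(0.171−0.0549) = 3.3619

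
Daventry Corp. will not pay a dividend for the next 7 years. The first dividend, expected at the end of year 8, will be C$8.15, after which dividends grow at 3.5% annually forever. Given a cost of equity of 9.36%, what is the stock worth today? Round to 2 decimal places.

C$74.34

Deferred-dividend DDM. At t=7 the remaining stream is a growing perpetuity with first payment D_8 = 8.15.
V_7 = D_8/(r−g) = 8.15/(0.0936−0.035) = 139.0785
P₀ = V_7/(1+r)^7 = 139.0785/(1+0.0936)^7 = 74.3448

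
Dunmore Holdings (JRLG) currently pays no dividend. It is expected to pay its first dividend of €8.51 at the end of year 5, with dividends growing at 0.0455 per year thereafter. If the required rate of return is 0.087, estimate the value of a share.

Deferred-dividend DDM. At t=4 the remaining stream is a growing perpetuity with first payment D_5 = 8.51.
V_4 = D_5/(r−g) = 8.51/(0.087−0.0455) = 205.0602
P₀ = V_4/(1+r)^4 = 205.0602/(1+0.087)^4 = 146.8802

€146.88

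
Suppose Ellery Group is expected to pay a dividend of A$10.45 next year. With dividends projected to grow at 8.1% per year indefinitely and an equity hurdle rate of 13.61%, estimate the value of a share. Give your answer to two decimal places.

Gordon growth model: P₀ = D₁/(r − g), with D₁ = 10.45 given directly.
P₀ = 10.4500 / (0.1361 − 0.081) = 10.4500 / 0.0551 = 189.6552

A$189.66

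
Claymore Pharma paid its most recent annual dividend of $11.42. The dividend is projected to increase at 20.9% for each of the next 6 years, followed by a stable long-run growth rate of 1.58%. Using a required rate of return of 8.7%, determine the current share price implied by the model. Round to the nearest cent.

$409.52

Two-stage DDM. Project D₁…D_6 at 0.209, terminal growth 0.0158, discount at r = 0.087.
D_1 = 13.8068
D_2 = 16.6924
D_3 = 20.1811
D_4 = 24.3990
D_5 = 29.4983
D_6 = 35.6635
Terminal value at t=6: TV = D_7/(r−g) = 36.2270/(0.087−0.0158) = 508.8059
P₀ = 13.8068/(1+0.087)^1 + 16.6924/(1+0.087)^2 + 20.1811/(1+0.087)^3 + 24.3990/(1+0.087)^4 + 29.4983/(1+0.087)^5 + 35.6635/(1+0.087)^6 + 508.8059/(1+0.087)^6 = 409.5188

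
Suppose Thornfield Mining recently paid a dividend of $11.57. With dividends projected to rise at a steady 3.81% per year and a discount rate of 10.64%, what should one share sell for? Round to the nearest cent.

Gordon growth model: P₀ = D₁/(r − g). D₁ = 11.57 × (1 + 0.0381) = 12.0108.
P₀ = 12.0108 / (0.1064 − 0.0381) = 12.0108 / 0.0683 = 175.8538

$175.85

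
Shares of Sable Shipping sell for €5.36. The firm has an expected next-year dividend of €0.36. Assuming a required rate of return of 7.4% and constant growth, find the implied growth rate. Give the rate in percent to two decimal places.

0.68%

From P₀ = D₁/(r − g), the implied growth is g = r − D₁/P₀.
g = 0.074 − 0.36/5.36 = 0.074 − 0.06716 = 0.00684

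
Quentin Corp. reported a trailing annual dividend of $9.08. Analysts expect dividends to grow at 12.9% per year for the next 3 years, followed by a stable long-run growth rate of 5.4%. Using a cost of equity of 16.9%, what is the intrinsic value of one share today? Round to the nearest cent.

Two-stage DDM. Project D₁…D_3 at 0.129, terminal growth 0.054, discount at r = 0.169.
D_1 = 10.2513
D_2 = 11.5737
D_3 = 13.0668
Terminal value at t=3: TV = D_4/(r−g) = 13.7724/(0.169−0.054) = 119.7596
P₀ = 10.2513/(1+0.169)^1 + 11.5737/(1+0.169)^2 + 13.0668/(1+0.169)^3 + 119.7596/(1+0.169)^3 = 100.3844

$100.38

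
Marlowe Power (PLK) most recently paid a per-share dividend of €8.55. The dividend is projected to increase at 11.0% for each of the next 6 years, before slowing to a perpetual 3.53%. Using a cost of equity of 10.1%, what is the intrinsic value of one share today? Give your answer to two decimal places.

€194.26

Two-stage DDM. Project D₁…D_6 at 0.11, terminal growth 0.0353, discount at r = 0.101.
D_1 = 9.4905
D_2 = 10.5345
D_3 = 11.6932
D_4 = 12.9795
D_5 = 14.4072
D_6 = 15.9920
Terminal value at t=6: TV = D_7/(r−g) = 16.5566/(0.101−0.0353) = 252.0025
P₀ = 9.4905/(1+0.101)^1 + 10.5345/(1+0.101)^2 + 11.6932/(1+0.101)^3 + 12.9795/(1+0.101)^4 + 14.4072/(1+0.101)^5 + 15.9920/(1+0.101)^6 + 252.0025/(1+0.101)^6 = 194.2633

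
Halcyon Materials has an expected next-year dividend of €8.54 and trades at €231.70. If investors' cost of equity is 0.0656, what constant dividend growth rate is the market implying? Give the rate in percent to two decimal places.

2.87%

From P₀ = D₁/(r − g), the implied growth is g = r − D₁/P₀.
g = 0.0656 − 8.54/231.70 = 0.0656 − 0.03686 = 0.02874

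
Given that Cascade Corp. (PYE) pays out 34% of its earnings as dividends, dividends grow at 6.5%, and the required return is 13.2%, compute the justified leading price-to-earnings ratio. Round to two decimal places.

5.07

Justified leading P/E = b/(r−g) = 0.34/(0.132−0.065) = 5.0746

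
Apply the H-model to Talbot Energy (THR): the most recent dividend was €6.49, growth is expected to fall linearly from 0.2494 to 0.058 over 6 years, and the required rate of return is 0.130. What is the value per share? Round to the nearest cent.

H-model: P₀ = D₀[(1+g_L) + H(g_S−g_L)]/(r−g_L), with H = 6/2 = 3.
P₀ = 6.49 × [(1+0.058) + 3×(0.2494−0.058)] / (0.13−0.058)
   = 6.49 × 1.6322 / 0.072 = 147.1247

€147.12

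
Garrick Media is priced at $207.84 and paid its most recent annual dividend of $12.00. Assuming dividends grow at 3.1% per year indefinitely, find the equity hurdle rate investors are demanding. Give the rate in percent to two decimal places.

9.05%

Rearranging the constant-growth DDM: r = D₁/P₀ + g.
D₁ = 12.00 × (1 + 0.031) = 12.3720.
r = 12.3720 / 207.84 + 0.031 = 0.05953 + 0.031 = 0.09053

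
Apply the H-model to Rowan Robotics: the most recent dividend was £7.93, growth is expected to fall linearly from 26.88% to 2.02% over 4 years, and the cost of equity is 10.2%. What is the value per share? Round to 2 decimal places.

H-model: P₀ = D₀[(1+g_L) + H(g_S−g_L)]/(r−g_L), with H = 4/2 = 2.
P₀ = 7.93 × [(1+0.0202) + 2×(0.2688−0.0202)] / (0.102−0.0202)
   = 7.93 × 1.5174 / 0.0818 = 147.1025

£147.10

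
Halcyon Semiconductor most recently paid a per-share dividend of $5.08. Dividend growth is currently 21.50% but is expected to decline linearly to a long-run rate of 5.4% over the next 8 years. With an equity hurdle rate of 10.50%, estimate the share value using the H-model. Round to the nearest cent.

H-model: P₀ = D₀[(1+g_L) + H(g_S−g_L)]/(r−g_L), with H = 8/2 = 4.
P₀ = 5.08 × [(1+0.054) + 4×(0.215−0.054)] / (0.105−0.054)
   = 5.08 × 1.6980 / 0.051 = 169.1341

$169.13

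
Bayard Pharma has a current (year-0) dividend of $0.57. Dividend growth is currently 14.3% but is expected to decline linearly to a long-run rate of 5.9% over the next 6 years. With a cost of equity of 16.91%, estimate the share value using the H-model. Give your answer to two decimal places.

$6.79

H-model: P₀ = D₀[(1+g_L) + H(g_S−g_L)]/(r−g_L), with H = 6/2 = 3.
P₀ = 0.57 × [(1+0.059) + 3×(0.143−0.059)] / (0.1691−0.059)
   = 0.57 × 1.3110 / 0.1101 = 6.7872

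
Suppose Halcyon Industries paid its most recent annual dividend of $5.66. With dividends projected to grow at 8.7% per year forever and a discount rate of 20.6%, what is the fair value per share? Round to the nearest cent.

$51.70

Gordon growth model: P₀ = D₁/(r − g). D₁ = 5.66 × (1 + 0.087) = 6.1524.
P₀ = 6.1524 / (0.206 − 0.087) = 6.1524 / 0.119 = 51.7010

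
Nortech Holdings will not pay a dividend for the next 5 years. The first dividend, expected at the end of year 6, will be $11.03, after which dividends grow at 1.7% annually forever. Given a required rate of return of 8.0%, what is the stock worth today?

$119.16

Deferred-dividend DDM. At t=5 the remaining stream is a growing perpetuity with first payment D_6 = 11.03.
V_5 = D_6/(r−g) = 11.03/(0.08−0.017) = 175.0794
P₀ = V_5/(1+r)^5 = 175.0794/(1+0.08)^5 = 119.1561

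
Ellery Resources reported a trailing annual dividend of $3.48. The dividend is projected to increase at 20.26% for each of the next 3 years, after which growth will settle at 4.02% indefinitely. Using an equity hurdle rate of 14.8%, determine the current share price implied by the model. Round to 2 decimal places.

Two-stage DDM. Project D₁…D_3 at 0.2026, terminal growth 0.0402, discount at r = 0.148.
D_1 = 4.1850
D_2 = 5.0329
D_3 = 6.0526
Terminal value at t=3: TV = D_4/(r−g) = 6.2959/(0.148−0.0402) = 58.4038
P₀ = 4.1850/(1+0.148)^1 + 5.0329/(1+0.148)^2 + 6.0526/(1+0.148)^3 + 58.4038/(1+0.148)^3 = 50.0674

$50.07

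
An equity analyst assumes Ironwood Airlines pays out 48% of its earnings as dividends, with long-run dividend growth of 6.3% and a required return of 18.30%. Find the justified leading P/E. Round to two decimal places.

Justified leading P/E = b/(r−g) = 0.48/(0.183−0.063) = 4.0000

4.00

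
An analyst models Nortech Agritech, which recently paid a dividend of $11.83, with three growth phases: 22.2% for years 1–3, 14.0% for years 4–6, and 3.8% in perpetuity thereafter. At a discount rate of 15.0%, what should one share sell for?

$210.11

Three-stage DDM. Project D₁…D_6; terminal Gordon value at t=6 with g = 0.038; discount at r = 0.15.
D_1 = 14.4563
D_2 = 17.6655
D_3 = 21.5873
D_4 = 24.6095
D_5 = 28.0549
D_6 = 31.9825
TV_6 = 33.1979/(0.15−0.038) = 296.4096
P₀ = Σ Dₜ/(1+r)ᵗ + TV_6/(1+r)^6 = 210.1141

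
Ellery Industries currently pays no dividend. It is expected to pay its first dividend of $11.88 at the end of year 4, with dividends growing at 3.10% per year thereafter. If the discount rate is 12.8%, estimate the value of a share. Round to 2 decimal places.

$85.33

Deferred-dividend DDM. At t=3 the remaining stream is a growing perpetuity with first payment D_4 = 11.88.
V_3 = D_4/(r−g) = 11.88/(0.128−0.031) = 122.4742
P₀ = V_3/(1+r)^3 = 122.4742/(1+0.128)^3 = 85.3331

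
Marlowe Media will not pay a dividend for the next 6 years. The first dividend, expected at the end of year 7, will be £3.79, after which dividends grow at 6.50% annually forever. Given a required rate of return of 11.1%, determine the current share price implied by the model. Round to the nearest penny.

£43.81

Deferred-dividend DDM. At t=6 the remaining stream is a growing perpetuity with first payment D_7 = 3.79.
V_6 = D_7/(r−g) = 3.79/(0.111−0.065) = 82.3913
P₀ = V_6/(1+r)^6 = 82.3913/(1+0.111)^6 = 43.8124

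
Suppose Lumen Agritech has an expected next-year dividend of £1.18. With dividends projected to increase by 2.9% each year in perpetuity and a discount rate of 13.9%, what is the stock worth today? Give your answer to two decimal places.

Gordon growth model: P₀ = D₁/(r − g), with D₁ = 1.18 given directly.
P₀ = 1.1800 / (0.139 − 0.029) = 1.1800 / 0.11 = 10.7273

£10.73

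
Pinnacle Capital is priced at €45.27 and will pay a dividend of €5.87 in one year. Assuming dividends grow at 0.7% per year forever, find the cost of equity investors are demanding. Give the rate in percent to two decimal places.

Rearranging the constant-growth DDM: r = D₁/P₀ + g.
r = 5.8700 / 45.27 + 0.007 = 0.12967 + 0.007 = 0.13667

13.67%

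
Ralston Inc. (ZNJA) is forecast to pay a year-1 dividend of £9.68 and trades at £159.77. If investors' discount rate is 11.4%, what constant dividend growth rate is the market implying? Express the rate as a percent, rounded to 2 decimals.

5.34%

From P₀ = D₁/(r − g), the implied growth is g = r − D₁/P₀.
g = 0.114 − 9.68/159.77 = 0.114 − 0.06059 = 0.05341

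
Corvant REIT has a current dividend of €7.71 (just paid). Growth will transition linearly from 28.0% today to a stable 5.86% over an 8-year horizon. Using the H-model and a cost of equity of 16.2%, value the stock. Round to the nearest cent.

H-model: P₀ = D₀[(1+g_L) + H(g_S−g_L)]/(r−g_L), with H = 8/2 = 4.
P₀ = 7.71 × [(1+0.0586) + 4×(0.28−0.0586)] / (0.162−0.0586)
   = 7.71 × 1.9442 / 0.1034 = 144.9689

€144.97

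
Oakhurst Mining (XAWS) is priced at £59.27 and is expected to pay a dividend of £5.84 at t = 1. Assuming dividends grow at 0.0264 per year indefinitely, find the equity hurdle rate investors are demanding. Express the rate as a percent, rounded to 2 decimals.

12.49%

Rearranging the constant-growth DDM: r = D₁/P₀ + g.
r = 5.8400 / 59.27 + 0.0264 = 0.09853 + 0.0264 = 0.12493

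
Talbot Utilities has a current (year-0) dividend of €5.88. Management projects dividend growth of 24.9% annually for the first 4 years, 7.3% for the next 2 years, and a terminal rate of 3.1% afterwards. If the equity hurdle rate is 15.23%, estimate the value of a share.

Three-stage DDM. Project D₁…D_6; terminal Gordon value at t=6 with g = 0.031; discount at r = 0.1523.
D_1 = 7.3441
D_2 = 9.1728
D_3 = 11.4568
D_4 = 14.3096
D_5 = 15.3542
D_6 = 16.4750
TV_6 = 16.9858/(0.1523−0.031) = 140.0311
P₀ = Σ Dₜ/(1+r)ᵗ + TV_6/(1+r)^6 = 103.2997

€103.30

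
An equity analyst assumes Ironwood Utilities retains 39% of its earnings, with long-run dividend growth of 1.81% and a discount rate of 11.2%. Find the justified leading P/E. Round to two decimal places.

6.50

Payout ratio b = 1 − 0.39 = 0.61.
Justified leading P/E = b/(r−g) = 0.61/(0.112−0.0181) = 6.4963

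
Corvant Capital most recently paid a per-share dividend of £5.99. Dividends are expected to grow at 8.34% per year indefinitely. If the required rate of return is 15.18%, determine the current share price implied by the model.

Gordon growth model: P₀ = D₁/(r − g). D₁ = 5.99 × (1 + 0.0834) = 6.4896.
P₀ = 6.4896 / (0.1518 − 0.0834) = 6.4896 / 0.0684 = 94.8767

£94.88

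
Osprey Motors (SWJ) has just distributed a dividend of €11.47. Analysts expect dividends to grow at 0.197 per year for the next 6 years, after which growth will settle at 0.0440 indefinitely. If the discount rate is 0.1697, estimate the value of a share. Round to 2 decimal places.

Two-stage DDM. Project D₁…D_6 at 0.197, terminal growth 0.044, discount at r = 0.1697.
D_1 = 13.7296
D_2 = 16.4343
D_3 = 19.6719
D_4 = 23.5472
D_5 = 28.1860
D_6 = 33.7387
Terminal value at t=6: TV = D_7/(r−g) = 35.2232/(0.1697−0.044) = 280.2164
P₀ = 13.7296/(1+0.1697)^1 + 16.4343/(1+0.1697)^2 + 19.6719/(1+0.1697)^3 + 23.5472/(1+0.1697)^4 + 28.1860/(1+0.1697)^5 + 33.7387/(1+0.1697)^6 + 280.2164/(1+0.1697)^6 = 184.0730

€184.07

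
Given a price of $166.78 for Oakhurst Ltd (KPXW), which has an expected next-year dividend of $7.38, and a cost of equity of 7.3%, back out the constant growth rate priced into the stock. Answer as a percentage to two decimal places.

2.88%

From P₀ = D₁/(r − g), the implied growth is g = r − D₁/P₀.
g = 0.073 − 7.38/166.78 = 0.073 − 0.04425 = 0.02875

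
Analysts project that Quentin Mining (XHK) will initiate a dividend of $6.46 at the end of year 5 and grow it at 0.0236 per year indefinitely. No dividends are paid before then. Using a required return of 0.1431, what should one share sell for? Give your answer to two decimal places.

$31.66

Deferred-dividend DDM. At t=4 the remaining stream is a growing perpetuity with first payment D_5 = 6.46.
V_4 = D_5/(r−g) = 6.46/(0.1431−0.0236) = 54.0586
P₀ = V_4/(1+r)^4 = 54.0586/(1+0.1431)^4 = 31.6612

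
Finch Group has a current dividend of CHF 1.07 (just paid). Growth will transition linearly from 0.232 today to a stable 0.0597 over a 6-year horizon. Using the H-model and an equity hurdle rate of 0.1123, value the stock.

CHF 32.07

H-model: P₀ = D₀[(1+g_L) + H(g_S−g_L)]/(r−g_L), with H = 6/2 = 3.
P₀ = 1.07 × [(1+0.0597) + 3×(0.232−0.0597)] / (0.1123−0.0597)
   = 1.07 × 1.5766 / 0.0526 = 32.0715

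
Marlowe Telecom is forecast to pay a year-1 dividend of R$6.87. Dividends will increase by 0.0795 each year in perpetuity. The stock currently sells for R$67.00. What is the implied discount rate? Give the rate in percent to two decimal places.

Rearranging the constant-growth DDM: r = D₁/P₀ + g.
r = 6.8700 / 67.00 + 0.0795 = 0.10254 + 0.0795 = 0.18204

18.20%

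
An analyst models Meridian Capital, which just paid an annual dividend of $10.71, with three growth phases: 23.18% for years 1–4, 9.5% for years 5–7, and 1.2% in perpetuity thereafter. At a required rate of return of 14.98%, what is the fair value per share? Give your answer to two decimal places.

$178.95

Three-stage DDM. Project D₁…D_7; terminal Gordon value at t=7 with g = 0.012; discount at r = 0.1498.
D_1 = 13.1926
D_2 = 16.2506
D_3 = 20.0175
D_4 = 24.6576
D_5 = 27.0000
D_6 = 29.5650
D_7 = 32.3737
TV_7 = 32.7622/(0.1498−0.012) = 237.7519
P₀ = Σ Dₜ/(1+r)ᵗ + TV_7/(1+r)^7 = 178.9470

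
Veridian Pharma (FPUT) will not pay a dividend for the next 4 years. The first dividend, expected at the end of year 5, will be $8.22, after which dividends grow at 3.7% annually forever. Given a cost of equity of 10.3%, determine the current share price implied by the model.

Deferred-dividend DDM. At t=4 the remaining stream is a growing perpetuity with first payment D_5 = 8.22.
V_4 = D_5/(r−g) = 8.22/(0.103−0.037) = 124.5455
P₀ = V_4/(1+r)^4 = 124.5455/(1+0.103)^4 = 84.1445

$84.14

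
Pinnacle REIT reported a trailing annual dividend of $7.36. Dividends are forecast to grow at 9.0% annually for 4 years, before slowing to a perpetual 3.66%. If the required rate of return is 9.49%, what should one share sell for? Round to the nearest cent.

Two-stage DDM. Project D₁…D_4 at 0.09, terminal growth 0.0366, discount at r = 0.0949.
D_1 = 8.0224
D_2 = 8.7444
D_3 = 9.5314
D_4 = 10.3892
Terminal value at t=4: TV = D_5/(r−g) = 10.7695/(0.0949−0.0366) = 184.7253
P₀ = 8.0224/(1+0.0949)^1 + 8.7444/(1+0.0949)^2 + 9.5314/(1+0.0949)^3 + 10.3892/(1+0.0949)^4 + 184.7253/(1+0.0949)^4 = 157.6492

$157.65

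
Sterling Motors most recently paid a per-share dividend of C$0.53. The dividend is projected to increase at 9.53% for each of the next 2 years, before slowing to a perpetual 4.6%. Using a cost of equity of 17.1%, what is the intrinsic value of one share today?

Two-stage DDM. Project D₁…D_2 at 0.0953, terminal growth 0.046, discount at r = 0.171.
D_1 = 0.5805
D_2 = 0.6358
Terminal value at t=2: TV = D_3/(r−g) = 0.6651/(0.171−0.046) = 5.3206
P₀ = 0.5805/(1+0.171)^1 + 0.6358/(1+0.171)^2 + 5.3206/(1+0.171)^2 = 4.8396

C$4.84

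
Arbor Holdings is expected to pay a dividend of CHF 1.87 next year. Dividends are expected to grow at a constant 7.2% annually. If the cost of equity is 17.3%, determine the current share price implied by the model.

Gordon growth model: P₀ = D₁/(r − g), with D₁ = 1.87 given directly.
P₀ = 1.8700 / (0.173 − 0.072) = 1.8700 / 0.101 = 18.5149

CHF 18.51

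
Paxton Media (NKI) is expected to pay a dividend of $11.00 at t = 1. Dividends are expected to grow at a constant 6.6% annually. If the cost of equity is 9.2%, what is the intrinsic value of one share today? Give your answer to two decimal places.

$423.08

Gordon growth model: P₀ = D₁/(r − g), with D₁ = 11.00 given directly.
P₀ = 11.0000 / (0.092 − 0.066) = 11.0000 / 0.026 = 423.0769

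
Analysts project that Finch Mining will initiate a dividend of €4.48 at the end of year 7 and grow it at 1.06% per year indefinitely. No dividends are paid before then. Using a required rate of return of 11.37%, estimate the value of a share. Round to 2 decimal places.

€22.77

Deferred-dividend DDM. At t=6 the remaining stream is a growing perpetuity with first payment D_7 = 4.48.
V_6 = D_7/(r−g) = 4.48/(0.1137−0.0106) = 43.4530
P₀ = V_6/(1+r)^6 = 43.4530/(1+0.1137)^6 = 22.7725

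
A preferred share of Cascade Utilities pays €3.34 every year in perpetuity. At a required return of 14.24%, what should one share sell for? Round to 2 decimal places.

€23.46

Zero-growth DDM (perpetuity): P₀ = D/r = 3.34 / 0.1424 = 23.4551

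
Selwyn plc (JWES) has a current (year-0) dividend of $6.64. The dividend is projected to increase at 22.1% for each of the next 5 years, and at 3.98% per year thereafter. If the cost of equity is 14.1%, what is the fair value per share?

Two-stage DDM. Project D₁…D_5 at 0.221, terminal growth 0.0398, discount at r = 0.141.
D_1 = 8.1074
D_2 = 9.8992
D_3 = 12.0869
D_4 = 14.7581
D_5 = 18.0197
Terminal value at t=5: TV = D_6/(r−g) = 18.7368/(0.141−0.0398) = 185.1466
P₀ = 8.1074/(1+0.141)^1 + 9.8992/(1+0.141)^2 + 12.0869/(1+0.141)^3 + 14.7581/(1+0.141)^4 + 18.0197/(1+0.141)^5 + 185.1466/(1+0.141)^5 = 136.6102

$136.61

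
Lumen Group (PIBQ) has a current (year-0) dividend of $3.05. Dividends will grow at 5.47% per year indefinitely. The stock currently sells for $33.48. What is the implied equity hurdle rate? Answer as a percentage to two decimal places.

15.08%

Rearranging the constant-growth DDM: r = D₁/P₀ + g.
D₁ = 3.05 × (1 + 0.0547) = 3.2168.
r = 3.2168 / 33.48 + 0.0547 = 0.09608 + 0.0547 = 0.15078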